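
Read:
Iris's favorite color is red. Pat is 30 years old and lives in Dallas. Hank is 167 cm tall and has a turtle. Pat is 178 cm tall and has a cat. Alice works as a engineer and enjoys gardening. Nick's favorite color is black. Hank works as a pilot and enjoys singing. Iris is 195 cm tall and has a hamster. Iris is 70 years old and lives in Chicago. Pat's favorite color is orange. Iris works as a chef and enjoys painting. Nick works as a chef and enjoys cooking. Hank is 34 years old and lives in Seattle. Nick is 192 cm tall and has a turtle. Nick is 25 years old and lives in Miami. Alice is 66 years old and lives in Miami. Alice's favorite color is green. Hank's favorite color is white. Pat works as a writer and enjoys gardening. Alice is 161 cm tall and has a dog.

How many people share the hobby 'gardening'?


Count: 2

2


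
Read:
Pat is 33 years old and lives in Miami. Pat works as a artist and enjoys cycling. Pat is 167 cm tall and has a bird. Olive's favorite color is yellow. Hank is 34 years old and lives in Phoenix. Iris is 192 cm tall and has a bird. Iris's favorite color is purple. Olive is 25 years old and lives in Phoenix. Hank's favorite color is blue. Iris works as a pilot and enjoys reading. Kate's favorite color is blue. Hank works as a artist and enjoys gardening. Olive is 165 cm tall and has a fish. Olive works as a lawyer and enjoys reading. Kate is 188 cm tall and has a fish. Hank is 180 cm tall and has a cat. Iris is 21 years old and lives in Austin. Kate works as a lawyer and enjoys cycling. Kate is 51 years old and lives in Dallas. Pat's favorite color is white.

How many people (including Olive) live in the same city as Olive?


Olive lives in Phoenix. Count = 2

2


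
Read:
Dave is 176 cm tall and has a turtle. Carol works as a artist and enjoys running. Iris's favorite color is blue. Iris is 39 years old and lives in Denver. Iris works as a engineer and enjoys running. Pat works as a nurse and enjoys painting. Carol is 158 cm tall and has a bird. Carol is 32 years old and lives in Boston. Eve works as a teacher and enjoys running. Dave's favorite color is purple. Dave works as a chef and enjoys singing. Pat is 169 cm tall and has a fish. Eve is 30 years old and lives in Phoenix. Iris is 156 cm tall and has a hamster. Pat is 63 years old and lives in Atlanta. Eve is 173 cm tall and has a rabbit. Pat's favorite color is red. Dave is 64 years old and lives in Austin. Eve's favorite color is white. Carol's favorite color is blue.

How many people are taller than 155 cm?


Taller than 155: 5

5


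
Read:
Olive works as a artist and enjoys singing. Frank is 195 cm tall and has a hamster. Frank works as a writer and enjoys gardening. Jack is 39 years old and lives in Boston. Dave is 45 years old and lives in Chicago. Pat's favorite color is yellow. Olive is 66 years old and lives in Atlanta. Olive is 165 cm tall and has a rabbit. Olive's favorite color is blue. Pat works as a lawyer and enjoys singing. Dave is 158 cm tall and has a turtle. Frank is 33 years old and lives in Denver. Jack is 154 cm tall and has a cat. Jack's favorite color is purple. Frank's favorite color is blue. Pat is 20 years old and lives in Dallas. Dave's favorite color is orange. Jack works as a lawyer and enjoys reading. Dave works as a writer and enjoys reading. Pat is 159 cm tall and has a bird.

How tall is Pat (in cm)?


Pat is 159 cm tall

159


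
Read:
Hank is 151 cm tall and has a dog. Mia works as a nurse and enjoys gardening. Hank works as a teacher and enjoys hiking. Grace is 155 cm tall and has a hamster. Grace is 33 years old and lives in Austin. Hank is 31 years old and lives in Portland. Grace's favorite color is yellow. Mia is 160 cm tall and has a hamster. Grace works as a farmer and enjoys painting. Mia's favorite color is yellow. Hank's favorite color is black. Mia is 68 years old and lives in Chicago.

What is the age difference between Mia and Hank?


|68 - 31| = 37

37


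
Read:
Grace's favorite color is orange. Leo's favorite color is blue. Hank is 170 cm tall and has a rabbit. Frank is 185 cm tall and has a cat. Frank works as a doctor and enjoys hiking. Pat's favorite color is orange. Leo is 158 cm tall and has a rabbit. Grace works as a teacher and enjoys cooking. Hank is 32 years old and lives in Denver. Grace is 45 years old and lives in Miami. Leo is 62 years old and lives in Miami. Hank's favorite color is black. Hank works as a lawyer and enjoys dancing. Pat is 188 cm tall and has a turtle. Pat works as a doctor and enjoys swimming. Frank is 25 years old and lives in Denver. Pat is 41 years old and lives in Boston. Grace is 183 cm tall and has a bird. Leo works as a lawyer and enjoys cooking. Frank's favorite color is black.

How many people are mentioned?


People: Leo, Hank, Pat, Frank, Grace. Count = 5

5


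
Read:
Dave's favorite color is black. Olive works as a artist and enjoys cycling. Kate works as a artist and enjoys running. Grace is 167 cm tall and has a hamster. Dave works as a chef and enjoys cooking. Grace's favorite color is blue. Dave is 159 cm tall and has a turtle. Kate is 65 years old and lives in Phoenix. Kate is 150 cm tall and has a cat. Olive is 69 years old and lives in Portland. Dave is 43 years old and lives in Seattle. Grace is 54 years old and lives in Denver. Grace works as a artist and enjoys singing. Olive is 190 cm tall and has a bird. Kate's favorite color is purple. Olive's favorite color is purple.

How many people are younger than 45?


Filter: 1

1


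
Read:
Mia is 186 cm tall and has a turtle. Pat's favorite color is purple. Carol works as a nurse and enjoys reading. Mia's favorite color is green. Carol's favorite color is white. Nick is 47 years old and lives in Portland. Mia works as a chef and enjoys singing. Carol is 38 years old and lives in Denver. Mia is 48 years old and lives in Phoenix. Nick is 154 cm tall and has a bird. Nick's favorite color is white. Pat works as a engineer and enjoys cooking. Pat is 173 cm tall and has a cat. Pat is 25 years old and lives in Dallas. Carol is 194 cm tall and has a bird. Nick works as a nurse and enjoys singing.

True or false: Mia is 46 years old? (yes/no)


Mia is actually 48. no

no


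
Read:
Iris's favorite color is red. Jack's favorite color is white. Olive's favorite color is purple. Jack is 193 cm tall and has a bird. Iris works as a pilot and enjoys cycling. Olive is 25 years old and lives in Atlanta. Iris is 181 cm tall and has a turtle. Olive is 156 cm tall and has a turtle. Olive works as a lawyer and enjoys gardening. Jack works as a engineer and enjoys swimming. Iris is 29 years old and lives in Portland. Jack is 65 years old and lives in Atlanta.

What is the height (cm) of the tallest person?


Tallest: Jack at 193 cm

193


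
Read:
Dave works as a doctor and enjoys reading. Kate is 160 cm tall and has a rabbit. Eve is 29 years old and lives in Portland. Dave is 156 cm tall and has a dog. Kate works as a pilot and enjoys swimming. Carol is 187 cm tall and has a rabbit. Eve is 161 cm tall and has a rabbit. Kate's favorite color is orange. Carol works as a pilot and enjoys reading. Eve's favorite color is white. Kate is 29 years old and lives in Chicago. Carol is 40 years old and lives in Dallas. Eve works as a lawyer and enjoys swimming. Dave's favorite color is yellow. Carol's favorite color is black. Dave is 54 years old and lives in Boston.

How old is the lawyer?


The lawyer is Eve, age 29

29


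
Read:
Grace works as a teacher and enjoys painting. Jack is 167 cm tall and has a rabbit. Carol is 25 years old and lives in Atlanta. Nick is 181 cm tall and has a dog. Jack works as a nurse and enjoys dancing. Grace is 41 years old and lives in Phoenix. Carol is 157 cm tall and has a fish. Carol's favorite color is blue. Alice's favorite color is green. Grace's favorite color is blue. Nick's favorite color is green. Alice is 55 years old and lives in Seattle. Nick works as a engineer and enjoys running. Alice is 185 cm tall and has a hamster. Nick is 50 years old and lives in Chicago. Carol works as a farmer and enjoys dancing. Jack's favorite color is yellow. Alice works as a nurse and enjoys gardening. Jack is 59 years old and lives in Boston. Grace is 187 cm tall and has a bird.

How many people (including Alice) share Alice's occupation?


Alice is a nurse. Count = 2

2


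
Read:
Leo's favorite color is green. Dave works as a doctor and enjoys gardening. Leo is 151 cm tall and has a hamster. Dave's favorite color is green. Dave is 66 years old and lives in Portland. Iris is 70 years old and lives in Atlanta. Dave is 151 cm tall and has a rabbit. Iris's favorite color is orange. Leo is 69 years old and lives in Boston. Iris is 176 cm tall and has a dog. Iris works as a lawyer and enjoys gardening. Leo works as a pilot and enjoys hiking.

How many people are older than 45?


Filter: 3

3


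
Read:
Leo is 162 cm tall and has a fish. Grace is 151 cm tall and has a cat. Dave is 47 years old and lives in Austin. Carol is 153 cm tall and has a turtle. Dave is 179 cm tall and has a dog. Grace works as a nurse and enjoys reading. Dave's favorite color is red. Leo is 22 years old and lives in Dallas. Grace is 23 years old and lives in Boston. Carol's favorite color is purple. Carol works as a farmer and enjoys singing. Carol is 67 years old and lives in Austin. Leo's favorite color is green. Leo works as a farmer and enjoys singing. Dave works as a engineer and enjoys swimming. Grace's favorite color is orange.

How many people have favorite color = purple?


Count: 1

1


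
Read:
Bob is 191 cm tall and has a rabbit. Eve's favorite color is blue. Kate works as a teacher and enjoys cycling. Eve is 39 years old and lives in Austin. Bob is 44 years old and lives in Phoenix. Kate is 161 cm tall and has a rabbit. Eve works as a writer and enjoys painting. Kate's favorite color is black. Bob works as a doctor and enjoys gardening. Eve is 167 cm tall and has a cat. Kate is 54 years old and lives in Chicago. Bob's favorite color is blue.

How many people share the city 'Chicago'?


Count: 1

1


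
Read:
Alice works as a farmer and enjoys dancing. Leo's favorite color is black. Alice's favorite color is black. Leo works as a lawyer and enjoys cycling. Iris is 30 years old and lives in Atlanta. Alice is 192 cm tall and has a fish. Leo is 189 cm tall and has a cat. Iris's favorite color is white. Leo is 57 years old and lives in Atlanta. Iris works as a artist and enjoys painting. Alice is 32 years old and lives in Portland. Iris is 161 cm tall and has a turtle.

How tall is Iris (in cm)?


Iris is 161 cm tall

161


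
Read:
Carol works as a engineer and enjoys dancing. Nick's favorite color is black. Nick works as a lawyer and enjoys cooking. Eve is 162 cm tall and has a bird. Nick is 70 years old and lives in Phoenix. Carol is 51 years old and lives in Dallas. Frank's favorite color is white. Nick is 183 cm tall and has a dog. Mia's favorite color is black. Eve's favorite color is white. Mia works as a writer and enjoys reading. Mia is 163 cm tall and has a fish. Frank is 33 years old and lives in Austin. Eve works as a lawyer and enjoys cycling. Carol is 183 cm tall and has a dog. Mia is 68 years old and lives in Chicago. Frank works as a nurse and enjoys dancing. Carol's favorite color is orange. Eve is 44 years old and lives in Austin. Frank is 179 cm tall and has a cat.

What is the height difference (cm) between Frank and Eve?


|179 - 162| = 17

17


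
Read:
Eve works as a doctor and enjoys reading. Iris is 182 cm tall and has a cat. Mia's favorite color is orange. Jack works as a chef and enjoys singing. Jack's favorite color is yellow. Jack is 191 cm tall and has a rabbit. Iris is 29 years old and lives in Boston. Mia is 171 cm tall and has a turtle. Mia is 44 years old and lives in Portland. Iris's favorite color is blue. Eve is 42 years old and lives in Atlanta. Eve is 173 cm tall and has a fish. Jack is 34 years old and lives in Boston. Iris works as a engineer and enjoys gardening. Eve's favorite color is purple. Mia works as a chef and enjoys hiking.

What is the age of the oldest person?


Oldest: Mia at 44

44


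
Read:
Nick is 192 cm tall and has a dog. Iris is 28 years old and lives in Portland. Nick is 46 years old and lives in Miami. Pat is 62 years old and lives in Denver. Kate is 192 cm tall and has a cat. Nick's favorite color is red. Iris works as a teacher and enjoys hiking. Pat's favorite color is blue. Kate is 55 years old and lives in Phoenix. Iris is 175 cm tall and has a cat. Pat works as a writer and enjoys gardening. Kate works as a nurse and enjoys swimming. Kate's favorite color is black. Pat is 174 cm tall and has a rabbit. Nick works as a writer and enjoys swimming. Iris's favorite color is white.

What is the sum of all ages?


55+46+28+62 = 191

191


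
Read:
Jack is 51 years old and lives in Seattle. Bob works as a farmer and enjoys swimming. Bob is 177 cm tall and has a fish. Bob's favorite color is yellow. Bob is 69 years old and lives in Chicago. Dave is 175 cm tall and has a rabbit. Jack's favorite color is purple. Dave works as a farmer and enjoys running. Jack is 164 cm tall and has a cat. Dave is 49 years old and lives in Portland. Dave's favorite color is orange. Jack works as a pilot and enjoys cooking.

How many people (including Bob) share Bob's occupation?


Bob is a farmer. Count = 2

2


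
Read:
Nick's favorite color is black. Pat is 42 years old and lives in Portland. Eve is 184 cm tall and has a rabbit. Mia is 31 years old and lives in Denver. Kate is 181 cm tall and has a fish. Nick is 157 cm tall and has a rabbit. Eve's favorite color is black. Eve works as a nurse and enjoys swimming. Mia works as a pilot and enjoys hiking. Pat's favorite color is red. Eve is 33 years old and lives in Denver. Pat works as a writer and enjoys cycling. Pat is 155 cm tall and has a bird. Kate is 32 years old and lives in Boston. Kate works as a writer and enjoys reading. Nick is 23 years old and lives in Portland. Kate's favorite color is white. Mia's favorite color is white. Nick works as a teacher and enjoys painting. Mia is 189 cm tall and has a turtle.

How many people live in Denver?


Count in Denver: 2

2


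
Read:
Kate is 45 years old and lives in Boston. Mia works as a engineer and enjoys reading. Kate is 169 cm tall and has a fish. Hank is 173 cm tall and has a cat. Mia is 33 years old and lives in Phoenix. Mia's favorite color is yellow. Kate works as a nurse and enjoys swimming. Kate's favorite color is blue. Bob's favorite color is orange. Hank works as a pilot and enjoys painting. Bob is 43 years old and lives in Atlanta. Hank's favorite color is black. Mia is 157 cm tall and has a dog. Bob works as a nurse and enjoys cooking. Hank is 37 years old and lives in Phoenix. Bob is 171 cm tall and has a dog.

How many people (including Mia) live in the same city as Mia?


Mia lives in Phoenix. Count = 2

2


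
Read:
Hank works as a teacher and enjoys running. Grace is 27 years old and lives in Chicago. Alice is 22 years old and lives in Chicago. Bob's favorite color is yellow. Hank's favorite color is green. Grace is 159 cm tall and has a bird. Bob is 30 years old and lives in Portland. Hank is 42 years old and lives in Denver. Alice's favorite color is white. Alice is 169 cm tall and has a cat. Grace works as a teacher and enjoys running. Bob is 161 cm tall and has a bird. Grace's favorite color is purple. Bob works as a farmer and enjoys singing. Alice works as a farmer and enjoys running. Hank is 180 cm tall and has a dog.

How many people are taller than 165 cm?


Taller than 165: 2

2


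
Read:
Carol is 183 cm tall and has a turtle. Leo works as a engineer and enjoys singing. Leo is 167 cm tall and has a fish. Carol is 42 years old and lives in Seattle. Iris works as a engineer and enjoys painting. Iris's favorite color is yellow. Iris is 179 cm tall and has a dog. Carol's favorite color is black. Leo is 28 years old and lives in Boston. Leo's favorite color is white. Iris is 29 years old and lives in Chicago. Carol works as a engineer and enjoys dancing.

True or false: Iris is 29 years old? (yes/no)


Iris is actually 29. yes

yes


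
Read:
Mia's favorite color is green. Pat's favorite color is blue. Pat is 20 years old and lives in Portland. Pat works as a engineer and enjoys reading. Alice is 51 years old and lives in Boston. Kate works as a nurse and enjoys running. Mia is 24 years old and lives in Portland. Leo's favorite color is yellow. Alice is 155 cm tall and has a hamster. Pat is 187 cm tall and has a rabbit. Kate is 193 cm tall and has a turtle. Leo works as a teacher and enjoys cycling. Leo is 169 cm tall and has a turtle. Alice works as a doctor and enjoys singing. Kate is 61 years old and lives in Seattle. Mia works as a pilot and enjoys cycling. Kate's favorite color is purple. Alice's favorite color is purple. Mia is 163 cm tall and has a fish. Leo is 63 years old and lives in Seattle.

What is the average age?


Sum=219, n=5, avg=43.8

43.8


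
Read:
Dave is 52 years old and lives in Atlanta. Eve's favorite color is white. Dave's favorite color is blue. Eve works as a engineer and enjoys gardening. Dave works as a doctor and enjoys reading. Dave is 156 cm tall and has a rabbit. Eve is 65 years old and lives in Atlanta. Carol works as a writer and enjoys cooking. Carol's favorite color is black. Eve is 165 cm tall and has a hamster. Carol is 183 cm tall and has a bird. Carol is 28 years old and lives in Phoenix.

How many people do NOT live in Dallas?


Not in Dallas: 3

3


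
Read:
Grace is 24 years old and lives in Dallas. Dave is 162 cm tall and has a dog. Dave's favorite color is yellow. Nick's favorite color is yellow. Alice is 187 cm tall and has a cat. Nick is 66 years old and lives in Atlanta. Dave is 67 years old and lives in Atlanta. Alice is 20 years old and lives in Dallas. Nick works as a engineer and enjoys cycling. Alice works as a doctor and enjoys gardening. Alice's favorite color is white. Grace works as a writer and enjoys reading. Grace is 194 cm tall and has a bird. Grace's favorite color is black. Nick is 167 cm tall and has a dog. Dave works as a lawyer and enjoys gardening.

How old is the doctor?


The doctor is Alice, age 20

20


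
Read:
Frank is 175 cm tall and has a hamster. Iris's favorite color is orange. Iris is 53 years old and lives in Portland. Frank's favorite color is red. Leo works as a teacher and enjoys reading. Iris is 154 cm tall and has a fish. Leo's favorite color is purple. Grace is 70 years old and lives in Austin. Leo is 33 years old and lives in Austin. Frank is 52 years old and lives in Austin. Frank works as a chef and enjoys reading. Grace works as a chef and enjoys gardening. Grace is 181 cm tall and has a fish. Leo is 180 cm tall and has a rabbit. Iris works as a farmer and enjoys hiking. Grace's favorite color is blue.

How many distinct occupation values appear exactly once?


Unique occupation values: 2

2


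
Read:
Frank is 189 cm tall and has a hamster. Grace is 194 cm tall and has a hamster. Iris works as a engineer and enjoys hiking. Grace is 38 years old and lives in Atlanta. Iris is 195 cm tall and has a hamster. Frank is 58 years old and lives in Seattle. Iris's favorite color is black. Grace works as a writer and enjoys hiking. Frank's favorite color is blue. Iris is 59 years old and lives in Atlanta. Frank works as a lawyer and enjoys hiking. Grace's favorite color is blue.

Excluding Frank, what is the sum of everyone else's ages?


Sum (excluding Frank): 97

97


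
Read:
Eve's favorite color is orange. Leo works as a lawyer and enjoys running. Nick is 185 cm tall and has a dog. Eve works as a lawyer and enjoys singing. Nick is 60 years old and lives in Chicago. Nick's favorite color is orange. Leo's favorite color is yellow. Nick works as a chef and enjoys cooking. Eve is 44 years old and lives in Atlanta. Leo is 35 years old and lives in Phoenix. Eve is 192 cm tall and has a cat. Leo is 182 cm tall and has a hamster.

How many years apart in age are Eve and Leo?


44 vs 35, diff = 9

9


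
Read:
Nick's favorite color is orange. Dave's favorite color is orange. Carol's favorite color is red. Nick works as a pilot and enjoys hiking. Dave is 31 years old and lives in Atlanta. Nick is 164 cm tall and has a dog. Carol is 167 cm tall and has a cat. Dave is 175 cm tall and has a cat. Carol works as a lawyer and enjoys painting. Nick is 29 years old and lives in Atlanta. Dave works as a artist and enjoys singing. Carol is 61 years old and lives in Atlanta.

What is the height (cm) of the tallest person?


Tallest: Dave at 175 cm

175


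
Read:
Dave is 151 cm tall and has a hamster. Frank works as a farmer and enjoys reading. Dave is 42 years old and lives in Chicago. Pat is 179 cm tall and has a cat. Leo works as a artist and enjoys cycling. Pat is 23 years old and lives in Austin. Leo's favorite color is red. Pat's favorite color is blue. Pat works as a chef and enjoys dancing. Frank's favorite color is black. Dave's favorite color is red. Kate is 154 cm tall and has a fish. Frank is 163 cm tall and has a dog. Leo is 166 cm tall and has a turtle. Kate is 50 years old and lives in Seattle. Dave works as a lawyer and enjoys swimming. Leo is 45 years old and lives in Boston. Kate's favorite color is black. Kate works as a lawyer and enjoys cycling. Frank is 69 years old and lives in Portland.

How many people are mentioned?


People: Leo, Kate, Pat, Dave, Frank. Count = 5

5


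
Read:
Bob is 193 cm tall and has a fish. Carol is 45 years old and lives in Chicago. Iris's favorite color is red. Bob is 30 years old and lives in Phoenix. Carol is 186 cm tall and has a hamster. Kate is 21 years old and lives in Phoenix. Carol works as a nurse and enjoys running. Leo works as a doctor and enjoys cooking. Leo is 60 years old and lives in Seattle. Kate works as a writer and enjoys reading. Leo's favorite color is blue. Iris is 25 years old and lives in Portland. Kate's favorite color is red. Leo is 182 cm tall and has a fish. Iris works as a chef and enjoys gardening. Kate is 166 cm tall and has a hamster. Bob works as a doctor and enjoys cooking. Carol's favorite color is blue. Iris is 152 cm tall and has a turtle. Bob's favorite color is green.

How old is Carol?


Carol is 45 years old

45


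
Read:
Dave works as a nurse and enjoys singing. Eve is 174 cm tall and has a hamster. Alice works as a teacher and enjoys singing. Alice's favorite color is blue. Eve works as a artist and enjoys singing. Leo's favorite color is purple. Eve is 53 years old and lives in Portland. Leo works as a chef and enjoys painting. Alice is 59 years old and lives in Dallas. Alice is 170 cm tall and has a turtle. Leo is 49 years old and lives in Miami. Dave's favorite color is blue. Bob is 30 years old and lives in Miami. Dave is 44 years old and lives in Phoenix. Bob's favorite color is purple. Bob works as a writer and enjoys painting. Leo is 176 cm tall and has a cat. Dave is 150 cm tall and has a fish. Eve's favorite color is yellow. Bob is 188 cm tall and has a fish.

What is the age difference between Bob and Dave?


|30 - 44| = 14

14


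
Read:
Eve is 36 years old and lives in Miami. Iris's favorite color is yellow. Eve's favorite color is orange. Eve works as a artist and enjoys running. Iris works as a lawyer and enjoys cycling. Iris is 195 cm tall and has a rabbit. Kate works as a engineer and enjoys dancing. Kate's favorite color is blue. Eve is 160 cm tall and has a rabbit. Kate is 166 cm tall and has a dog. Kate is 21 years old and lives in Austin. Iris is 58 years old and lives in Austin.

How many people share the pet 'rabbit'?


Count: 2

2


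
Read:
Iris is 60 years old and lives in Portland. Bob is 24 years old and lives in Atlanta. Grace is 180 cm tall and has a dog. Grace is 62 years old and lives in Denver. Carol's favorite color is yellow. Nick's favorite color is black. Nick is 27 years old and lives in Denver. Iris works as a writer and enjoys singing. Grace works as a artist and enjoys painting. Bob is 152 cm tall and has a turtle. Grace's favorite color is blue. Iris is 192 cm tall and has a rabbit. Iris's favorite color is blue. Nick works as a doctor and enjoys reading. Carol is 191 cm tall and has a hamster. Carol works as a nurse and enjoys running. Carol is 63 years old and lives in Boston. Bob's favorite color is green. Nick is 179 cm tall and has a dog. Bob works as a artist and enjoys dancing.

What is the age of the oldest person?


Oldest: Carol at 63

63


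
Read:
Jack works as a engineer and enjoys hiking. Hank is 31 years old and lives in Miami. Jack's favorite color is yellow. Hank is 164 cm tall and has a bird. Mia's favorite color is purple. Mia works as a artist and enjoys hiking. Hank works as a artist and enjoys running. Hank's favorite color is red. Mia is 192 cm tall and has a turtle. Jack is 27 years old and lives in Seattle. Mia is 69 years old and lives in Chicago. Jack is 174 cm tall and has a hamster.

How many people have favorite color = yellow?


Count: 1

1


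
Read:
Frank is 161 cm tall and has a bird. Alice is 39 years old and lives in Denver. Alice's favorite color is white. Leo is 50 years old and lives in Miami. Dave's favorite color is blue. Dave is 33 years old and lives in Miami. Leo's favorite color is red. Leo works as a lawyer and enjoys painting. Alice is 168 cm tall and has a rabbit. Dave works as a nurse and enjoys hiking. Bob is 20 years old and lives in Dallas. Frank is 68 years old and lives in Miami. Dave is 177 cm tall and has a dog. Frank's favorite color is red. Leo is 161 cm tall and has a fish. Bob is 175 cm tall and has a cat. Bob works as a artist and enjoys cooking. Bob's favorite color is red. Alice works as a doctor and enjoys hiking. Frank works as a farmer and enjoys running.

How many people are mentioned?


People: Alice, Leo, Frank, Dave, Bob. Count = 5

5


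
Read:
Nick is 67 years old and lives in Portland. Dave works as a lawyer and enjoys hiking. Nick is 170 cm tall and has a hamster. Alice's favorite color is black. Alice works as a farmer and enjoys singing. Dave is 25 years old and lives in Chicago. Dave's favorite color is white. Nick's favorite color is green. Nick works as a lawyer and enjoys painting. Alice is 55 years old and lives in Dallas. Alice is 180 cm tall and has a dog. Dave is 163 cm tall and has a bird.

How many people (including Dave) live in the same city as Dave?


Dave lives in Chicago. Count = 1

1


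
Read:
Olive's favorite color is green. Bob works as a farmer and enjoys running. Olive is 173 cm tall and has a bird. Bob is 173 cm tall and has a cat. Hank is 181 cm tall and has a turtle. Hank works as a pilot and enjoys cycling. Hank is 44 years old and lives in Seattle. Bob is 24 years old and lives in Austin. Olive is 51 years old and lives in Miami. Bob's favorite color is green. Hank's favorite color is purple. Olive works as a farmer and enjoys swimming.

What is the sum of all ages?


44+24+51 = 119

119


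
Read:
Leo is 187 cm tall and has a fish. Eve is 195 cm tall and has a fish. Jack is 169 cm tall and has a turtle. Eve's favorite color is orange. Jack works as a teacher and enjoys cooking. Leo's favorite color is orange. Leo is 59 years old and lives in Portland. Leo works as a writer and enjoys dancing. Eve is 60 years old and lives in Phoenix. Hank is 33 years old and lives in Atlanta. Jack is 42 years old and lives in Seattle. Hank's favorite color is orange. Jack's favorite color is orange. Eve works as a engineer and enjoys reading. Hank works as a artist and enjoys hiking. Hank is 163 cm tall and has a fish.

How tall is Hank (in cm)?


Hank is 163 cm tall

163


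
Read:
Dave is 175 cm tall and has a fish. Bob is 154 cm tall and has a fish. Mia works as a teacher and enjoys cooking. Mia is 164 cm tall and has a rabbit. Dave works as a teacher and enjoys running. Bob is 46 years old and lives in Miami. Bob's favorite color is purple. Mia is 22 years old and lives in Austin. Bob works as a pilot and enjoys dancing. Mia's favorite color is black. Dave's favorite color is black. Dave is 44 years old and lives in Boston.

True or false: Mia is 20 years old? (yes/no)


Mia is actually 22. no

no


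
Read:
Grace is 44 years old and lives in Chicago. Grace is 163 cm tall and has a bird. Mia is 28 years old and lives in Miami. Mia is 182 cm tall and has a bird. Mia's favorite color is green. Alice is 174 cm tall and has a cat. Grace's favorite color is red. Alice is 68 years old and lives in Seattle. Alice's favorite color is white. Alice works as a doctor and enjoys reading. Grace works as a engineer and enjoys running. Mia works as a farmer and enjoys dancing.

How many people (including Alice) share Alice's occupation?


Alice is a doctor. Count = 1

1


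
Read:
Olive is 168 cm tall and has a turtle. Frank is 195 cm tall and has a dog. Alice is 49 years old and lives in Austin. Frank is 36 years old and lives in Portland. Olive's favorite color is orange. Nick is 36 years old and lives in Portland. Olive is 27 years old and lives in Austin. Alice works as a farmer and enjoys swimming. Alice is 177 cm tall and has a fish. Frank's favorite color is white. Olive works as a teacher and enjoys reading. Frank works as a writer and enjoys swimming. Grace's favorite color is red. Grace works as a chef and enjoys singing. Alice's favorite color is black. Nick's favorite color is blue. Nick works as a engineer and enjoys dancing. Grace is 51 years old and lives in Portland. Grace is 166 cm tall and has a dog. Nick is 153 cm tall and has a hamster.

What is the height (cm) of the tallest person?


Tallest: Frank at 195 cm

195


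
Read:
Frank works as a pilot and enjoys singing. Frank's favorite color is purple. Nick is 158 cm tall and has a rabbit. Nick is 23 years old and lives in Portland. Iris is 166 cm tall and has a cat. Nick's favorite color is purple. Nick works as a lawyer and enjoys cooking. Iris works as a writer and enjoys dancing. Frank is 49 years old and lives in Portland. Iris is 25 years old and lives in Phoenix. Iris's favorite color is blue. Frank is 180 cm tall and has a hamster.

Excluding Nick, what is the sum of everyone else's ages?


Sum (excluding Nick): 74

74


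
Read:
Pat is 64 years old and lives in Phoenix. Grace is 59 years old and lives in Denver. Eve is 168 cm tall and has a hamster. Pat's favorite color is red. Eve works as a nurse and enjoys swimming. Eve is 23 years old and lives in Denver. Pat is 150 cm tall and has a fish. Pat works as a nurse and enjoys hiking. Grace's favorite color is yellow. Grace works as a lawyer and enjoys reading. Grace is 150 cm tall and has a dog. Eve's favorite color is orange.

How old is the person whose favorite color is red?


Person with favorite color=red is Pat, age 64

64


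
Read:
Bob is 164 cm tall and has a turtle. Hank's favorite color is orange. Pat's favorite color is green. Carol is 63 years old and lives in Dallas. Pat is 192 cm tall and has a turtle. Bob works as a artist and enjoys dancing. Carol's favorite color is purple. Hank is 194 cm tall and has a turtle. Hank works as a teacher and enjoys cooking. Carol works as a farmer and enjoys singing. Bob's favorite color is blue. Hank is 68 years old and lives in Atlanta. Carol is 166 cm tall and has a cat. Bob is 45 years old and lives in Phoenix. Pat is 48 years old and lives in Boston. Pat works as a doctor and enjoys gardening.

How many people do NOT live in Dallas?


Not in Dallas: 3

3


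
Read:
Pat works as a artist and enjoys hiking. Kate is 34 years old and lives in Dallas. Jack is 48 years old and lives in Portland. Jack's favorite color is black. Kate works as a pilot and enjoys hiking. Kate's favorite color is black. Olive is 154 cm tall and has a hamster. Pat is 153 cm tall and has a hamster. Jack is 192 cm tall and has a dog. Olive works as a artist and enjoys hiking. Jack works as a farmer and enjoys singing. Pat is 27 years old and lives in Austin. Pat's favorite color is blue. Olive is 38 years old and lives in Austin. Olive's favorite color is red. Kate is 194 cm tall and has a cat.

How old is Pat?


Pat is 27 years old

27


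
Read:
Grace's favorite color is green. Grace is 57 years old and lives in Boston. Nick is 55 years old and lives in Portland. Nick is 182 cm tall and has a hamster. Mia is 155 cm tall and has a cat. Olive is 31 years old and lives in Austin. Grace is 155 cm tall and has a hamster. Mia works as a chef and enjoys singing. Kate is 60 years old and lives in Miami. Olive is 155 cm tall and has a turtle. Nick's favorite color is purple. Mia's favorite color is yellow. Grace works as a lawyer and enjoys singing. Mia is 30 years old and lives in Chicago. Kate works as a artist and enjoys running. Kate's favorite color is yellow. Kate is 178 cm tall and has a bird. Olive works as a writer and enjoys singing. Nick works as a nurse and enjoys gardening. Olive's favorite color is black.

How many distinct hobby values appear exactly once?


Unique hobby values: 2

2


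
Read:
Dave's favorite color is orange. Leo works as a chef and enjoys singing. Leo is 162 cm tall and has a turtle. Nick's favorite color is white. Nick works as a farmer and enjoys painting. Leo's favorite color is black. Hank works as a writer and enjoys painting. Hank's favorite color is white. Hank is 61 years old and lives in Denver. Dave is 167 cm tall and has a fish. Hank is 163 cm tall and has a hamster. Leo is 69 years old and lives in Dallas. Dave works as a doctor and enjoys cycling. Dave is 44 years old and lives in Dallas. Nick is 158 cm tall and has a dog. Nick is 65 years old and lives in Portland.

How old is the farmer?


The farmer is Nick, age 65

65


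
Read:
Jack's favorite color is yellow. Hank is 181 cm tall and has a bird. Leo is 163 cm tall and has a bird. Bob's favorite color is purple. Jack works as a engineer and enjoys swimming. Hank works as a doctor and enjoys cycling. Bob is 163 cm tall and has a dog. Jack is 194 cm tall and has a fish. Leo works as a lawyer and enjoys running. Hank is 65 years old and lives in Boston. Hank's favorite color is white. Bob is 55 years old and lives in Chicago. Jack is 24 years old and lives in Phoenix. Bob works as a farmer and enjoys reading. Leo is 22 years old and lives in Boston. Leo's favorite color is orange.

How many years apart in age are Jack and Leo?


24 vs 22, diff = 2

2


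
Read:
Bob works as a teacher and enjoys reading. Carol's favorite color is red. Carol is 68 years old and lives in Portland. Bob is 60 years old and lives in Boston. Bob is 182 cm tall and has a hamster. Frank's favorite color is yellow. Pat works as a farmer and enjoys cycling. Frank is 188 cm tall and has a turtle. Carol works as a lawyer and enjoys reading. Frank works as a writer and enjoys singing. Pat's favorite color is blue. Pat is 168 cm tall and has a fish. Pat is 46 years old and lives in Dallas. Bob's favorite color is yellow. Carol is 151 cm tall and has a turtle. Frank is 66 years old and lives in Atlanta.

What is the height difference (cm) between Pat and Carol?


|168 - 151| = 17

17


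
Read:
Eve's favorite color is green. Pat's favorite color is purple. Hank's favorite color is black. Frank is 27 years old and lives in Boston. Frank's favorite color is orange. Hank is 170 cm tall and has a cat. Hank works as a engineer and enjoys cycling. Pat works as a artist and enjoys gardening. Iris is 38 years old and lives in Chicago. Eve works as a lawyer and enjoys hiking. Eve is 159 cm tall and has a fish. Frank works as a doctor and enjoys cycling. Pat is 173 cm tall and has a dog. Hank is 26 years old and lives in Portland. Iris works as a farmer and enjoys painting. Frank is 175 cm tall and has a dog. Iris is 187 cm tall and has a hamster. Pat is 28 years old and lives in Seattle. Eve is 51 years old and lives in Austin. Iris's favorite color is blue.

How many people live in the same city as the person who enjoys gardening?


Person with hobby gardening is Pat, city Seattle. Count = 1

1


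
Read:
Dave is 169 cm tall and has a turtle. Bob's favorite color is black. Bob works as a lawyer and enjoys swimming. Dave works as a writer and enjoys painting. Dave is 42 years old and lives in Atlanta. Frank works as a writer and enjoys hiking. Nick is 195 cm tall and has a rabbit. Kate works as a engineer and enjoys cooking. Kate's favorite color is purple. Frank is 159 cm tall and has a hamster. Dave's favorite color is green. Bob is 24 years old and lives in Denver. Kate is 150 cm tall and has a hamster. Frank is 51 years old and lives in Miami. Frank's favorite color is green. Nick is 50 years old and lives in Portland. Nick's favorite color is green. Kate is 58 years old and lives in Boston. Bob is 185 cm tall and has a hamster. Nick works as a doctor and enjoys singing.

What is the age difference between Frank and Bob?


|51 - 24| = 27

27


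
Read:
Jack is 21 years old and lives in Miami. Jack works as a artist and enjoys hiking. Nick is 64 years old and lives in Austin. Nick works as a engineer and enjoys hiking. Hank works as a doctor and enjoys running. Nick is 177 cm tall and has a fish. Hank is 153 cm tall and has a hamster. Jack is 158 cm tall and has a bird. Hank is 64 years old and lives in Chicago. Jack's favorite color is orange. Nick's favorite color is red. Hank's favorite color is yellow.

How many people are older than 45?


Filter: 2

2


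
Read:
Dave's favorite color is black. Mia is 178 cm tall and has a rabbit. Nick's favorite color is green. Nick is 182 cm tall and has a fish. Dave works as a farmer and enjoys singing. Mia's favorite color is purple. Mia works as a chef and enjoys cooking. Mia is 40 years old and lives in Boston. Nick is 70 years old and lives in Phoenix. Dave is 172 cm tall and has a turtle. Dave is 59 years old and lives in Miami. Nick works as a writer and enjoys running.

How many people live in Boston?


Count in Boston: 1

1


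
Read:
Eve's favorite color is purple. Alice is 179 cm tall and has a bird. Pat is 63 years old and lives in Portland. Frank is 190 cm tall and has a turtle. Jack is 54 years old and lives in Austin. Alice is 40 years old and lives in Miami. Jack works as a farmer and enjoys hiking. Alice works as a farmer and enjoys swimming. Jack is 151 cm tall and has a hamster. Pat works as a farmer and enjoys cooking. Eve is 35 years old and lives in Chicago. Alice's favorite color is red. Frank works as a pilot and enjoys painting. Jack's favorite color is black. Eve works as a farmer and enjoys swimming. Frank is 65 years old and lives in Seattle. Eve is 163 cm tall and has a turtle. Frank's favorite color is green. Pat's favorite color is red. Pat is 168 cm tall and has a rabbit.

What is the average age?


Sum=257, n=5, avg=51.4

51.4


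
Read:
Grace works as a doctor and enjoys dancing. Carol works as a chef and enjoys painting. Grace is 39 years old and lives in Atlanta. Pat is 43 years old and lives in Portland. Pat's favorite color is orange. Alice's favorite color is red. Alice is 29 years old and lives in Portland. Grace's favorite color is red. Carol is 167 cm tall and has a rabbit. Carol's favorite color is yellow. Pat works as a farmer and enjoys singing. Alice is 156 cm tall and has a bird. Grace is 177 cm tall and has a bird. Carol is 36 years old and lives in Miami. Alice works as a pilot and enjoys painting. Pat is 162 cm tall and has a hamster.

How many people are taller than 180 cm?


Taller than 180: 0

0


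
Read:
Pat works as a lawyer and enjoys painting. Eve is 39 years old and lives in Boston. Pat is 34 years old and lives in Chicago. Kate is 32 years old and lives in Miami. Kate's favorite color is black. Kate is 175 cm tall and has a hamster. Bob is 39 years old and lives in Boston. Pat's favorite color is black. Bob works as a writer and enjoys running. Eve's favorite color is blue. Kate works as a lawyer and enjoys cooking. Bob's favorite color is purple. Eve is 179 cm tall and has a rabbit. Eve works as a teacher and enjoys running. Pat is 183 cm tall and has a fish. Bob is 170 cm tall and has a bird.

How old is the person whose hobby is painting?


Person with hobby=painting is Pat, age 34

34
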